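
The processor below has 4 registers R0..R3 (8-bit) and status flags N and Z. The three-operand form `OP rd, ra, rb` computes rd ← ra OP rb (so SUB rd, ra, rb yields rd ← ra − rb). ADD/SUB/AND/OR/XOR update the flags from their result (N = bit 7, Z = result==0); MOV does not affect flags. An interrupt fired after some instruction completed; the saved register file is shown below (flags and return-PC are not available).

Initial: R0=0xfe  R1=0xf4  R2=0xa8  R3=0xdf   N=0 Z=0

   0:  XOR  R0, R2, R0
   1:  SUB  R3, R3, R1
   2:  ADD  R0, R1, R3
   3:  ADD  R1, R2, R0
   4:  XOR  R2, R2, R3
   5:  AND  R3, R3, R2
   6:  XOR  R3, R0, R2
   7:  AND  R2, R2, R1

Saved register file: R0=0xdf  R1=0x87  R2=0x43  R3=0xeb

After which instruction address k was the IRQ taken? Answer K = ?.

K = 4

after  0: R0=0x56 R1=0xf4 R2=0xa8 R3=0xdf  N=0 Z=0
after  1: R0=0x56 R1=0xf4 R2=0xa8 R3=0xeb  N=1 Z=0
after  2: R0=0xdf R1=0xf4 R2=0xa8 R3=0xeb  N=1 Z=0
after  3: R0=0xdf R1=0x87 R2=0xa8 R3=0xeb  N=1 Z=0
after  4: R0=0xdf R1=0x87 R2=0x43 R3=0xeb  N=0 Z=0
-- IRQ taken; context saved, return-PC = 5 --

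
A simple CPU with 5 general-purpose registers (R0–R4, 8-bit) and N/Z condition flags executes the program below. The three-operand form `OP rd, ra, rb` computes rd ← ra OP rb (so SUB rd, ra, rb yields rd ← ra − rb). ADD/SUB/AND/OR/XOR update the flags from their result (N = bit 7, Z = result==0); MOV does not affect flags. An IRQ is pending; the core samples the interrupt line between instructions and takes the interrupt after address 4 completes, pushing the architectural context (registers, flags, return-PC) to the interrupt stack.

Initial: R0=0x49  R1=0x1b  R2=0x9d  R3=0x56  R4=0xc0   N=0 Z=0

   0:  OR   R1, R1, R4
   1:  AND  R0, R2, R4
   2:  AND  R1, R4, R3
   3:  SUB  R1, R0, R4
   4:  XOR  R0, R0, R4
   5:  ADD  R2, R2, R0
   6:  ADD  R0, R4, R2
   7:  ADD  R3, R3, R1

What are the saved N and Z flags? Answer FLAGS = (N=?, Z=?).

after  0: R0=0x49 R1=0xdb R2=0x9d R3=0x56 R4=0xc0  N=1 Z=0
after  1: R0=0x80 R1=0xdb R2=0x9d R3=0x56 R4=0xc0  N=1 Z=0
after  2: R0=0x80 R1=0x40 R2=0x9d R3=0x56 R4=0xc0  N=0 Z=0
after  3: R0=0x80 R1=0xc0 R2=0x9d R3=0x56 R4=0xc0  N=1 Z=0
after  4: R0=0x40 R1=0xc0 R2=0x9d R3=0x56 R4=0xc0  N=0 Z=0
-- IRQ taken; context saved, return-PC = 5 --

FLAGS = (N=0, Z=0)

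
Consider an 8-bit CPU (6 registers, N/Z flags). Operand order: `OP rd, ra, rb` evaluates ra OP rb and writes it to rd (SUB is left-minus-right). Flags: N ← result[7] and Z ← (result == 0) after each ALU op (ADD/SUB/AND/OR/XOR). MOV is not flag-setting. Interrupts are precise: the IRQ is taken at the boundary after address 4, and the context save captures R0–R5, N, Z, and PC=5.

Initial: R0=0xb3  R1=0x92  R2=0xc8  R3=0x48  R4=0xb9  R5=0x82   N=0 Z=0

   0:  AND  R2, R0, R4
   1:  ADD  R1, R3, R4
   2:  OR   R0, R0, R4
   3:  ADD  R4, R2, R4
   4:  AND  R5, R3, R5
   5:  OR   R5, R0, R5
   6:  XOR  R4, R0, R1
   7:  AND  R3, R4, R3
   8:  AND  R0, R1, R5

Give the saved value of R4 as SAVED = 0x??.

SAVED = 0x6a

after  0: R0=0xb3 R1=0x92 R2=0xb1 R3=0x48 R4=0xb9 R5=0x82  N=1 Z=0
after  1: R0=0xb3 R1=0x01 R2=0xb1 R3=0x48 R4=0xb9 R5=0x82  N=0 Z=0
after  2: R0=0xbb R1=0x01 R2=0xb1 R3=0x48 R4=0xb9 R5=0x82  N=1 Z=0
after  3: R0=0xbb R1=0x01 R2=0xb1 R3=0x48 R4=0x6a R5=0x82  N=0 Z=0
after  4: R0=0xbb R1=0x01 R2=0xb1 R3=0x48 R4=0x6a R5=0x00  N=0 Z=1
-- IRQ taken; context saved, return-PC = 5 --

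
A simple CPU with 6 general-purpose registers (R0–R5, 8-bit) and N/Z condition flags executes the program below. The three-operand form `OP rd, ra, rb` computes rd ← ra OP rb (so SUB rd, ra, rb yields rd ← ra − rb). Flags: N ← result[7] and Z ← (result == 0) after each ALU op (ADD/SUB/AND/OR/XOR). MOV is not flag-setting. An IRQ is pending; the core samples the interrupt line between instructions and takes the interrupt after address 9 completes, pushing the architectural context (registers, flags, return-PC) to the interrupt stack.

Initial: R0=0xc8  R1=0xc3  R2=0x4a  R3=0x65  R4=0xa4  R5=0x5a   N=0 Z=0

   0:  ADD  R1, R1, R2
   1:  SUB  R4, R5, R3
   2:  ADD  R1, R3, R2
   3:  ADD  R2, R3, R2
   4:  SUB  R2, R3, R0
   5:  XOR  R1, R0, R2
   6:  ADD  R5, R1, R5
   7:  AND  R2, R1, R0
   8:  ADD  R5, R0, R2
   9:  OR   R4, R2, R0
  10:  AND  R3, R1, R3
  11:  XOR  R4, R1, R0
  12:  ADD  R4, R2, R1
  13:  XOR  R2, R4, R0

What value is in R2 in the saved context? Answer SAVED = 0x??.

after  0: R0=0xc8 R1=0x0d R2=0x4a R3=0x65 R4=0xa4 R5=0x5a  N=0 Z=0
after  1: R0=0xc8 R1=0x0d R2=0x4a R3=0x65 R4=0xf5 R5=0x5a  N=1 Z=0
after  2: R0=0xc8 R1=0xaf R2=0x4a R3=0x65 R4=0xf5 R5=0x5a  N=1 Z=0
after  3: R0=0xc8 R1=0xaf R2=0xaf R3=0x65 R4=0xf5 R5=0x5a  N=1 Z=0
after  4: R0=0xc8 R1=0xaf R2=0x9d R3=0x65 R4=0xf5 R5=0x5a  N=1 Z=0
after  5: R0=0xc8 R1=0x55 R2=0x9d R3=0x65 R4=0xf5 R5=0x5a  N=0 Z=0
after  6: R0=0xc8 R1=0x55 R2=0x9d R3=0x65 R4=0xf5 R5=0xaf  N=1 Z=0
after  7: R0=0xc8 R1=0x55 R2=0x40 R3=0x65 R4=0xf5 R5=0xaf  N=0 Z=0
after  8: R0=0xc8 R1=0x55 R2=0x40 R3=0x65 R4=0xf5 R5=0x08  N=0 Z=0
after  9: R0=0xc8 R1=0x55 R2=0x40 R3=0x65 R4=0xc8 R5=0x08  N=1 Z=0
-- IRQ taken; context saved, return-PC = 10 --

SAVED = 0x40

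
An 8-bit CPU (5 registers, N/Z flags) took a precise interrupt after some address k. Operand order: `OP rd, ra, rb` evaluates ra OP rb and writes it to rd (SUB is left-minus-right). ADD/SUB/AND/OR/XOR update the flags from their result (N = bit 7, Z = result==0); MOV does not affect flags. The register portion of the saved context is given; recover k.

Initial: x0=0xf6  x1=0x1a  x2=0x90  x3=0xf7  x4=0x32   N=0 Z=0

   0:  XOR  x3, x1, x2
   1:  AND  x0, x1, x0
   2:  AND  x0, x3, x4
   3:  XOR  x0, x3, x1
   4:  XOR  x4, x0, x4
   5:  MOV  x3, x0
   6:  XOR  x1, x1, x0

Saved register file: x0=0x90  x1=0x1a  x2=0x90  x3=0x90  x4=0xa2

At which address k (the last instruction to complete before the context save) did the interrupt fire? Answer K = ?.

K = 5

after  0: x0=0xf6 x1=0x1a x2=0x90 x3=0x8a x4=0x32  N=1 Z=0
after  1: x0=0x12 x1=0x1a x2=0x90 x3=0x8a x4=0x32  N=0 Z=0
after  2: x0=0x02 x1=0x1a x2=0x90 x3=0x8a x4=0x32  N=0 Z=0
after  3: x0=0x90 x1=0x1a x2=0x90 x3=0x8a x4=0x32  N=1 Z=0
after  4: x0=0x90 x1=0x1a x2=0x90 x3=0x8a x4=0xa2  N=1 Z=0
after  5: x0=0x90 x1=0x1a x2=0x90 x3=0x90 x4=0xa2  N=1 Z=0
-- IRQ taken; context saved, return-PC = 6 --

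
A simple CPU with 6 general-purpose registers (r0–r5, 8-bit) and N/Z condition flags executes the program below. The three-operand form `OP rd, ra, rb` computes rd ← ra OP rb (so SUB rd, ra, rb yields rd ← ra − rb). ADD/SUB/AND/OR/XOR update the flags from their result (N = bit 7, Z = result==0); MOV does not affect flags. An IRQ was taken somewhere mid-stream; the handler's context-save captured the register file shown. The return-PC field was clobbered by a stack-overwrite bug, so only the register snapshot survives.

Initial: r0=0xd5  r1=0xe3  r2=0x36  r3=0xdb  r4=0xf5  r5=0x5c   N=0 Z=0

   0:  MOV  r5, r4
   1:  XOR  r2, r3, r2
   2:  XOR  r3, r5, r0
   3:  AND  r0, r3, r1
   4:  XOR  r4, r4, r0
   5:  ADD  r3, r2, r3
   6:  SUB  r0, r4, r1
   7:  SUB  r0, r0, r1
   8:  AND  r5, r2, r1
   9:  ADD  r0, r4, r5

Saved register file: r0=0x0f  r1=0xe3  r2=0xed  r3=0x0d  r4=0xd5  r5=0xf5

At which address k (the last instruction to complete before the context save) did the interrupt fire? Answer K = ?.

K = 7

after  0: r0=0xd5 r1=0xe3 r2=0x36 r3=0xdb r4=0xf5 r5=0xf5  N=0 Z=0
after  1: r0=0xd5 r1=0xe3 r2=0xed r3=0xdb r4=0xf5 r5=0xf5  N=1 Z=0
after  2: r0=0xd5 r1=0xe3 r2=0xed r3=0x20 r4=0xf5 r5=0xf5  N=0 Z=0
after  3: r0=0x20 r1=0xe3 r2=0xed r3=0x20 r4=0xf5 r5=0xf5  N=0 Z=0
after  4: r0=0x20 r1=0xe3 r2=0xed r3=0x20 r4=0xd5 r5=0xf5  N=1 Z=0
after  5: r0=0x20 r1=0xe3 r2=0xed r3=0x0d r4=0xd5 r5=0xf5  N=0 Z=0
after  6: r0=0xf2 r1=0xe3 r2=0xed r3=0x0d r4=0xd5 r5=0xf5  N=1 Z=0
after  7: r0=0x0f r1=0xe3 r2=0xed r3=0x0d r4=0xd5 r5=0xf5  N=0 Z=0
-- IRQ taken; context saved, return-PC = 8 --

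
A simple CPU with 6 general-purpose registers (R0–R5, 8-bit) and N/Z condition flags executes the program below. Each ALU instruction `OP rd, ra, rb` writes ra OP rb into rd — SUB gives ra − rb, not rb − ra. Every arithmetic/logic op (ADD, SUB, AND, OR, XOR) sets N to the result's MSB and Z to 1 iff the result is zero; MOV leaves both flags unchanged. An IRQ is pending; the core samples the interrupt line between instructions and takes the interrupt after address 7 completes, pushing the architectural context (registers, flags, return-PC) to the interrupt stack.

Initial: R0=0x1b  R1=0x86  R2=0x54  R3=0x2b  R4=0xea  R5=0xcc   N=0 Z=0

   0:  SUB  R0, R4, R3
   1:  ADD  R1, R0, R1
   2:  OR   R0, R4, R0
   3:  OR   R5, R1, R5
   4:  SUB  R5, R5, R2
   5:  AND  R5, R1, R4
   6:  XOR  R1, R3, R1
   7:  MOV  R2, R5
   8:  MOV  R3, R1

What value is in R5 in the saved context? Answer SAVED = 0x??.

after  0: R0=0xbf R1=0x86 R2=0x54 R3=0x2b R4=0xea R5=0xcc  N=1 Z=0
after  1: R0=0xbf R1=0x45 R2=0x54 R3=0x2b R4=0xea R5=0xcc  N=0 Z=0
after  2: R0=0xff R1=0x45 R2=0x54 R3=0x2b R4=0xea R5=0xcc  N=1 Z=0
after  3: R0=0xff R1=0x45 R2=0x54 R3=0x2b R4=0xea R5=0xcd  N=1 Z=0
after  4: R0=0xff R1=0x45 R2=0x54 R3=0x2b R4=0xea R5=0x79  N=0 Z=0
after  5: R0=0xff R1=0x45 R2=0x54 R3=0x2b R4=0xea R5=0x40  N=0 Z=0
after  6: R0=0xff R1=0x6e R2=0x54 R3=0x2b R4=0xea R5=0x40  N=0 Z=0
after  7: R0=0xff R1=0x6e R2=0x40 R3=0x2b R4=0xea R5=0x40  N=0 Z=0
-- IRQ taken; context saved, return-PC = 8 --

SAVED = 0x40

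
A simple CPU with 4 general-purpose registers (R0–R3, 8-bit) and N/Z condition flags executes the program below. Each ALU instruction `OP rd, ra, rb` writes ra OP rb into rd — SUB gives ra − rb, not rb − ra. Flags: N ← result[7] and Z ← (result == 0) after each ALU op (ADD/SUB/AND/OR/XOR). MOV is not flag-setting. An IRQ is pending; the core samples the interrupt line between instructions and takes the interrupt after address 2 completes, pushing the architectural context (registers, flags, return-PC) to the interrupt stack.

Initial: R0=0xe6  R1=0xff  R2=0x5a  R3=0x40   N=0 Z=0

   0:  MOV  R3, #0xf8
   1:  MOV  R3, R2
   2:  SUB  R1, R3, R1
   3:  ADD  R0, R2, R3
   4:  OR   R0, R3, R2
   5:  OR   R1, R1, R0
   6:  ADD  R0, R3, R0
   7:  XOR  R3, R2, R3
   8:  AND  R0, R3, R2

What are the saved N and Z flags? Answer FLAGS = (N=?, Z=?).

after  0: R0=0xe6 R1=0xff R2=0x5a R3=0xf8  N=0 Z=0
after  1: R0=0xe6 R1=0xff R2=0x5a R3=0x5a  N=0 Z=0
after  2: R0=0xe6 R1=0x5b R2=0x5a R3=0x5a  N=0 Z=0
-- IRQ taken; context saved, return-PC = 3 --

FLAGS = (N=0, Z=0)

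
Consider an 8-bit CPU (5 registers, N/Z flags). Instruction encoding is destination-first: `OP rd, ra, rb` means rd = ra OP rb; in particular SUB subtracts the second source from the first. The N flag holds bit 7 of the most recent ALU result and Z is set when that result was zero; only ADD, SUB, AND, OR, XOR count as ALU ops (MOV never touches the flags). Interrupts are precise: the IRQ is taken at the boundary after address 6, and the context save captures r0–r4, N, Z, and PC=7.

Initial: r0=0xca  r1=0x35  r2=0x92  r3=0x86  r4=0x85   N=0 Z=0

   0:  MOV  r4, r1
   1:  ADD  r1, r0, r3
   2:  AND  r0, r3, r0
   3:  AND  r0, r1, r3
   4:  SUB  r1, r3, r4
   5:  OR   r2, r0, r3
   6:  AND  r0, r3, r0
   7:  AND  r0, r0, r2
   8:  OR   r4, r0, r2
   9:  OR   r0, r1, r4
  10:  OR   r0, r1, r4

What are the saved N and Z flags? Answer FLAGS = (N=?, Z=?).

after  0: r0=0xca r1=0x35 r2=0x92 r3=0x86 r4=0x35  N=0 Z=0
after  1: r0=0xca r1=0x50 r2=0x92 r3=0x86 r4=0x35  N=0 Z=0
after  2: r0=0x82 r1=0x50 r2=0x92 r3=0x86 r4=0x35  N=1 Z=0
after  3: r0=0x00 r1=0x50 r2=0x92 r3=0x86 r4=0x35  N=0 Z=1
after  4: r0=0x00 r1=0x51 r2=0x92 r3=0x86 r4=0x35  N=0 Z=0
after  5: r0=0x00 r1=0x51 r2=0x86 r3=0x86 r4=0x35  N=1 Z=0
after  6: r0=0x00 r1=0x51 r2=0x86 r3=0x86 r4=0x35  N=0 Z=1
-- IRQ taken; context saved, return-PC = 7 --

FLAGS = (N=0, Z=1)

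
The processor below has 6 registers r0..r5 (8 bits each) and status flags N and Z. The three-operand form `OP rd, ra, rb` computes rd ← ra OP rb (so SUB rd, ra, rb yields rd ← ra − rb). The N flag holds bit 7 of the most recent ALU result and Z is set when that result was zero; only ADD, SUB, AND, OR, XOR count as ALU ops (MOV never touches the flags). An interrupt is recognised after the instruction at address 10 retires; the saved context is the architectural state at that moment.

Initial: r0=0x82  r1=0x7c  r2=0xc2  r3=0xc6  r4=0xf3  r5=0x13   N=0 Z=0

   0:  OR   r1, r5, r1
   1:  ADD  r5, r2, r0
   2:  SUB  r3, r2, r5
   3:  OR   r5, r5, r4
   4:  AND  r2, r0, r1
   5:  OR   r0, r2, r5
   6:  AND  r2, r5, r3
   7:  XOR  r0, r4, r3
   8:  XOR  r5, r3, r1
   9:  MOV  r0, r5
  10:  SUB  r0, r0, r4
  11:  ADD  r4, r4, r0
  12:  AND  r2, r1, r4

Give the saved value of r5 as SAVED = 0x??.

SAVED = 0x01

after  0: r0=0x82 r1=0x7f r2=0xc2 r3=0xc6 r4=0xf3 r5=0x13  N=0 Z=0
after  1: r0=0x82 r1=0x7f r2=0xc2 r3=0xc6 r4=0xf3 r5=0x44  N=0 Z=0
after  2: r0=0x82 r1=0x7f r2=0xc2 r3=0x7e r4=0xf3 r5=0x44  N=0 Z=0
after  3: r0=0x82 r1=0x7f r2=0xc2 r3=0x7e r4=0xf3 r5=0xf7  N=1 Z=0
after  4: r0=0x82 r1=0x7f r2=0x02 r3=0x7e r4=0xf3 r5=0xf7  N=0 Z=0
after  5: r0=0xf7 r1=0x7f r2=0x02 r3=0x7e r4=0xf3 r5=0xf7  N=1 Z=0
after  6: r0=0xf7 r1=0x7f r2=0x76 r3=0x7e r4=0xf3 r5=0xf7  N=0 Z=0
after  7: r0=0x8d r1=0x7f r2=0x76 r3=0x7e r4=0xf3 r5=0xf7  N=1 Z=0
after  8: r0=0x8d r1=0x7f r2=0x76 r3=0x7e r4=0xf3 r5=0x01  N=0 Z=0
after  9: r0=0x01 r1=0x7f r2=0x76 r3=0x7e r4=0xf3 r5=0x01  N=0 Z=0
after 10: r0=0x0e r1=0x7f r2=0x76 r3=0x7e r4=0xf3 r5=0x01  N=0 Z=0
-- IRQ taken; context saved, return-PC = 11 --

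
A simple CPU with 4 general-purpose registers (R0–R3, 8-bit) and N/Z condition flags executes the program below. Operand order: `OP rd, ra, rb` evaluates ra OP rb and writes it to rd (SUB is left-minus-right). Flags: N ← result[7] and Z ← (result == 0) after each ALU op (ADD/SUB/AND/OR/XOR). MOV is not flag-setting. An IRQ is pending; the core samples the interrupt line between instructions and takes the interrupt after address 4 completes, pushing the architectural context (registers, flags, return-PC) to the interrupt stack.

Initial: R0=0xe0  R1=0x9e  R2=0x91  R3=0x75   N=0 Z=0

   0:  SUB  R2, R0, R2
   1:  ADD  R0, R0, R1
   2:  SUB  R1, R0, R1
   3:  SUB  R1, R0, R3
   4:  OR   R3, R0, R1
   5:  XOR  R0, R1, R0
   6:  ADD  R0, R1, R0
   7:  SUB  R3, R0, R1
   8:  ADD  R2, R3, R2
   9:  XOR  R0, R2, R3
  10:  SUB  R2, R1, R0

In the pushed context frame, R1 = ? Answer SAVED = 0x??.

after  0: R0=0xe0 R1=0x9e R2=0x4f R3=0x75  N=0 Z=0
after  1: R0=0x7e R1=0x9e R2=0x4f R3=0x75  N=0 Z=0
after  2: R0=0x7e R1=0xe0 R2=0x4f R3=0x75  N=1 Z=0
after  3: R0=0x7e R1=0x09 R2=0x4f R3=0x75  N=0 Z=0
after  4: R0=0x7e R1=0x09 R2=0x4f R3=0x7f  N=0 Z=0
-- IRQ taken; context saved, return-PC = 5 --

SAVED = 0x09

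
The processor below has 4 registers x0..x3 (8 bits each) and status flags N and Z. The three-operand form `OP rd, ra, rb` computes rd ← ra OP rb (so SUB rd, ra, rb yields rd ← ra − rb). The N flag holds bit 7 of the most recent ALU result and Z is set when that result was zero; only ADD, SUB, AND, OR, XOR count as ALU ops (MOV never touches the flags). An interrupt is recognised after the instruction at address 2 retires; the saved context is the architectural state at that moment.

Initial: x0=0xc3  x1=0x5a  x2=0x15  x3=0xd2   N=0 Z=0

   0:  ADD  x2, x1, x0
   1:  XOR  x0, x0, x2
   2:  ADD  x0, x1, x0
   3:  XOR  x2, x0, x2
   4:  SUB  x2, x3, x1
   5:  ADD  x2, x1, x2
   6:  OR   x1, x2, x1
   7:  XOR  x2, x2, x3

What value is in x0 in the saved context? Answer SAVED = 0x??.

after  0: x0=0xc3 x1=0x5a x2=0x1d x3=0xd2  N=0 Z=0
after  1: x0=0xde x1=0x5a x2=0x1d x3=0xd2  N=1 Z=0
after  2: x0=0x38 x1=0x5a x2=0x1d x3=0xd2  N=0 Z=0
-- IRQ taken; context saved, return-PC = 3 --

SAVED = 0x38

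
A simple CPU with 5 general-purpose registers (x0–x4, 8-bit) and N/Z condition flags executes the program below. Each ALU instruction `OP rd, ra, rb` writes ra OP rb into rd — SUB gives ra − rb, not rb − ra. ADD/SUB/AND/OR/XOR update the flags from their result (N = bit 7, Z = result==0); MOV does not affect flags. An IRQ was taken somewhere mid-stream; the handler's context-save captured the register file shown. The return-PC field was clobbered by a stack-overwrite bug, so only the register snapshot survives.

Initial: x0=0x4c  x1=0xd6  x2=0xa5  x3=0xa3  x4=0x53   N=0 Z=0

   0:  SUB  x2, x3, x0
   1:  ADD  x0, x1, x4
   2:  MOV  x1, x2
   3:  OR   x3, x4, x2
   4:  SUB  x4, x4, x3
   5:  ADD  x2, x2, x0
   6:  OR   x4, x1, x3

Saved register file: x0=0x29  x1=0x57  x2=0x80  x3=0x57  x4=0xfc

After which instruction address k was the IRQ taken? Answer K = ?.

K = 5

after  0: x0=0x4c x1=0xd6 x2=0x57 x3=0xa3 x4=0x53  N=0 Z=0
after  1: x0=0x29 x1=0xd6 x2=0x57 x3=0xa3 x4=0x53  N=0 Z=0
after  2: x0=0x29 x1=0x57 x2=0x57 x3=0xa3 x4=0x53  N=0 Z=0
after  3: x0=0x29 x1=0x57 x2=0x57 x3=0x57 x4=0x53  N=0 Z=0
after  4: x0=0x29 x1=0x57 x2=0x57 x3=0x57 x4=0xfc  N=1 Z=0
after  5: x0=0x29 x1=0x57 x2=0x80 x3=0x57 x4=0xfc  N=1 Z=0
-- IRQ taken; context saved, return-PC = 6 --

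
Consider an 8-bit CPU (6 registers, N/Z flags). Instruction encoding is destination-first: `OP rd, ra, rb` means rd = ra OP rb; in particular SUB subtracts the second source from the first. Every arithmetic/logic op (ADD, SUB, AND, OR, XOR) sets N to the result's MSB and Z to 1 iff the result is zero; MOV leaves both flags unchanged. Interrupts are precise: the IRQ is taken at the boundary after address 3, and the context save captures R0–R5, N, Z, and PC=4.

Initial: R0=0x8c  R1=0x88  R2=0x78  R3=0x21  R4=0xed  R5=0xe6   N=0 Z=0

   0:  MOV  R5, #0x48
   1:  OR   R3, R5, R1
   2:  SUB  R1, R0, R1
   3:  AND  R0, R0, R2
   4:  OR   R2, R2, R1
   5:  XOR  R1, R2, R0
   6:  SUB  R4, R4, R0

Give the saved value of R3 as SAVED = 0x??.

SAVED = 0xc8

after  0: R0=0x8c R1=0x88 R2=0x78 R3=0x21 R4=0xed R5=0x48  N=0 Z=0
after  1: R0=0x8c R1=0x88 R2=0x78 R3=0xc8 R4=0xed R5=0x48  N=1 Z=0
after  2: R0=0x8c R1=0x04 R2=0x78 R3=0xc8 R4=0xed R5=0x48  N=0 Z=0
after  3: R0=0x08 R1=0x04 R2=0x78 R3=0xc8 R4=0xed R5=0x48  N=0 Z=0
-- IRQ taken; context saved, return-PC = 4 --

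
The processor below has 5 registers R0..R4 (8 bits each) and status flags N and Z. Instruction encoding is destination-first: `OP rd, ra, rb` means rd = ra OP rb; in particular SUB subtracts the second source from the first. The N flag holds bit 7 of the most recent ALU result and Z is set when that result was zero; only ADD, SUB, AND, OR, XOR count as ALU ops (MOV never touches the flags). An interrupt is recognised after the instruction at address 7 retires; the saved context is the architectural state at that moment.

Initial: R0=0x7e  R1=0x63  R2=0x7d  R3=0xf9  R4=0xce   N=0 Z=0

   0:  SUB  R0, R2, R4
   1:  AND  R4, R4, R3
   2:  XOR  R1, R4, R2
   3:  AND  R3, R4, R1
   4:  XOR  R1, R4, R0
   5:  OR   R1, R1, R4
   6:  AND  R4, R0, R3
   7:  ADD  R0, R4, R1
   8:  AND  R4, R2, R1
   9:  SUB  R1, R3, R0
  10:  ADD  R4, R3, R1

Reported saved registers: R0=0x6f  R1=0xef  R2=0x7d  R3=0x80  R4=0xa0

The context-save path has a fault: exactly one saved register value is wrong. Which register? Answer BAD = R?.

after  0: R0=0xaf R1=0x63 R2=0x7d R3=0xf9 R4=0xce  N=1 Z=0
after  1: R0=0xaf R1=0x63 R2=0x7d R3=0xf9 R4=0xc8  N=1 Z=0
after  2: R0=0xaf R1=0xb5 R2=0x7d R3=0xf9 R4=0xc8  N=1 Z=0
after  3: R0=0xaf R1=0xb5 R2=0x7d R3=0x80 R4=0xc8  N=1 Z=0
after  4: R0=0xaf R1=0x67 R2=0x7d R3=0x80 R4=0xc8  N=0 Z=0
after  5: R0=0xaf R1=0xef R2=0x7d R3=0x80 R4=0xc8  N=1 Z=0
after  6: R0=0xaf R1=0xef R2=0x7d R3=0x80 R4=0x80  N=1 Z=0
after  7: R0=0x6f R1=0xef R2=0x7d R3=0x80 R4=0x80  N=0 Z=0
-- IRQ taken; context saved, return-PC = 8 --
mismatch: R4: reported 0xa0 vs actual 0x80

BAD = R4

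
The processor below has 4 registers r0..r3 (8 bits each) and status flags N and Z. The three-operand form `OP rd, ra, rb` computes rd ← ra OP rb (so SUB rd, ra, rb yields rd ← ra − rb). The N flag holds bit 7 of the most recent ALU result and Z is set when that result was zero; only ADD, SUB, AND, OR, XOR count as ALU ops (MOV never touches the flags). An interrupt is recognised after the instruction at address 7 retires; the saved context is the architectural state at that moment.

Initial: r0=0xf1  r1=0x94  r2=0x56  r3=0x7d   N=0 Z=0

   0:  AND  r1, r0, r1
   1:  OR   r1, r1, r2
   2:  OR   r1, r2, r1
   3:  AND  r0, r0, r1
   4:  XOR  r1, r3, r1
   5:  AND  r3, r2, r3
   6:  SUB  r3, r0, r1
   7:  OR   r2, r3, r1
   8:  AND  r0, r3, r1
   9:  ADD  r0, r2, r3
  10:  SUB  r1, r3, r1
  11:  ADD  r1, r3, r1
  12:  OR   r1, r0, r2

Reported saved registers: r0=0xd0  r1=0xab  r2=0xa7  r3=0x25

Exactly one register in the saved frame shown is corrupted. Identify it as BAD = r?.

BAD = r2

after  0: r0=0xf1 r1=0x90 r2=0x56 r3=0x7d  N=1 Z=0
after  1: r0=0xf1 r1=0xd6 r2=0x56 r3=0x7d  N=1 Z=0
after  2: r0=0xf1 r1=0xd6 r2=0x56 r3=0x7d  N=1 Z=0
after  3: r0=0xd0 r1=0xd6 r2=0x56 r3=0x7d  N=1 Z=0
after  4: r0=0xd0 r1=0xab r2=0x56 r3=0x7d  N=1 Z=0
after  5: r0=0xd0 r1=0xab r2=0x56 r3=0x54  N=0 Z=0
after  6: r0=0xd0 r1=0xab r2=0x56 r3=0x25  N=0 Z=0
after  7: r0=0xd0 r1=0xab r2=0xaf r3=0x25  N=1 Z=0
-- IRQ taken; context saved, return-PC = 8 --
mismatch: r2: reported 0xa7 vs actual 0xaf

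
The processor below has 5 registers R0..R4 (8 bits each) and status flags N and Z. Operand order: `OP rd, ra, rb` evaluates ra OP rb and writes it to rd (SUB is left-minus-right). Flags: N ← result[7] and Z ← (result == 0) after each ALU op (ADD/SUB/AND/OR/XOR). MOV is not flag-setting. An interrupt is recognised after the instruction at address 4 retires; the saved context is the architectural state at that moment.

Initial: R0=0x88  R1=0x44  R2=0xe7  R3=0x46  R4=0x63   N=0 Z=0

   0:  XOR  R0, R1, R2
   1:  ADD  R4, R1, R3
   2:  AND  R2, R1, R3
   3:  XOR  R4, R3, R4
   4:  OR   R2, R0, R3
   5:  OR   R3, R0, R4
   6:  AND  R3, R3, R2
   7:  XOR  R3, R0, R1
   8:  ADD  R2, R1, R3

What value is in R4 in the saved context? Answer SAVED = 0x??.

SAVED = 0xcc

after  0: R0=0xa3 R1=0x44 R2=0xe7 R3=0x46 R4=0x63  N=1 Z=0
after  1: R0=0xa3 R1=0x44 R2=0xe7 R3=0x46 R4=0x8a  N=1 Z=0
after  2: R0=0xa3 R1=0x44 R2=0x44 R3=0x46 R4=0x8a  N=0 Z=0
after  3: R0=0xa3 R1=0x44 R2=0x44 R3=0x46 R4=0xcc  N=1 Z=0
after  4: R0=0xa3 R1=0x44 R2=0xe7 R3=0x46 R4=0xcc  N=1 Z=0
-- IRQ taken; context saved, return-PC = 5 --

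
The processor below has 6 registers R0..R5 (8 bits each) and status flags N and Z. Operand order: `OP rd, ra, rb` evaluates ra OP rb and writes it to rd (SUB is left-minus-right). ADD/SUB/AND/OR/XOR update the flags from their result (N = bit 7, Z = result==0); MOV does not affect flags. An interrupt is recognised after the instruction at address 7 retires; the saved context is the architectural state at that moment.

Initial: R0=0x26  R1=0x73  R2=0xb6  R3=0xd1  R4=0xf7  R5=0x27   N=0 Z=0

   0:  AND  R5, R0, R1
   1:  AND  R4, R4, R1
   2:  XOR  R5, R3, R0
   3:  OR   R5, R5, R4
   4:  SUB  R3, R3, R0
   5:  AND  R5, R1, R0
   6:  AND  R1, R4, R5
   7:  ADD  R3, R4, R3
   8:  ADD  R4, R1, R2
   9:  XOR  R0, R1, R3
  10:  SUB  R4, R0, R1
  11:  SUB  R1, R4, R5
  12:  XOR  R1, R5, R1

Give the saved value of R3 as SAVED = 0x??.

after  0: R0=0x26 R1=0x73 R2=0xb6 R3=0xd1 R4=0xf7 R5=0x22  N=0 Z=0
after  1: R0=0x26 R1=0x73 R2=0xb6 R3=0xd1 R4=0x73 R5=0x22  N=0 Z=0
after  2: R0=0x26 R1=0x73 R2=0xb6 R3=0xd1 R4=0x73 R5=0xf7  N=1 Z=0
after  3: R0=0x26 R1=0x73 R2=0xb6 R3=0xd1 R4=0x73 R5=0xf7  N=1 Z=0
after  4: R0=0x26 R1=0x73 R2=0xb6 R3=0xab R4=0x73 R5=0xf7  N=1 Z=0
after  5: R0=0x26 R1=0x73 R2=0xb6 R3=0xab R4=0x73 R5=0x22  N=0 Z=0
after  6: R0=0x26 R1=0x22 R2=0xb6 R3=0xab R4=0x73 R5=0x22  N=0 Z=0
after  7: R0=0x26 R1=0x22 R2=0xb6 R3=0x1e R4=0x73 R5=0x22  N=0 Z=0
-- IRQ taken; context saved, return-PC = 8 --

SAVED = 0x1e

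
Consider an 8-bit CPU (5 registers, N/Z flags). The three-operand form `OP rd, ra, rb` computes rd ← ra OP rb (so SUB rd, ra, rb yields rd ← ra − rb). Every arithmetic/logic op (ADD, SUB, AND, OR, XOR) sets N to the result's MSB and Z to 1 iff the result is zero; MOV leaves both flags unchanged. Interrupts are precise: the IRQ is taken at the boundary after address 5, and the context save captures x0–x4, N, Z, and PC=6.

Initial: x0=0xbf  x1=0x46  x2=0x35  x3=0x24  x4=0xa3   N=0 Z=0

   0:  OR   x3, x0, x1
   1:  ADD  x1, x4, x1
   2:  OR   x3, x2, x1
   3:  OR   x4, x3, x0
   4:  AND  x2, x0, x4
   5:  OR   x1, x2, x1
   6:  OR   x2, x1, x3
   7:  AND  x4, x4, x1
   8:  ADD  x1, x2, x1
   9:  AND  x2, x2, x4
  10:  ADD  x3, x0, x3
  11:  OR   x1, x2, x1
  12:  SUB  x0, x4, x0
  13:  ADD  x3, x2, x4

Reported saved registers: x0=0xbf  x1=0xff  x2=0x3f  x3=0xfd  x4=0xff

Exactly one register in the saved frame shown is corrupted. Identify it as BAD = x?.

BAD = x2

after  0: x0=0xbf x1=0x46 x2=0x35 x3=0xff x4=0xa3  N=1 Z=0
after  1: x0=0xbf x1=0xe9 x2=0x35 x3=0xff x4=0xa3  N=1 Z=0
after  2: x0=0xbf x1=0xe9 x2=0x35 x3=0xfd x4=0xa3  N=1 Z=0
after  3: x0=0xbf x1=0xe9 x2=0x35 x3=0xfd x4=0xff  N=1 Z=0
after  4: x0=0xbf x1=0xe9 x2=0xbf x3=0xfd x4=0xff  N=1 Z=0
after  5: x0=0xbf x1=0xff x2=0xbf x3=0xfd x4=0xff  N=1 Z=0
-- IRQ taken; context saved, return-PC = 6 --
mismatch: x2: reported 0x3f vs actual 0xbf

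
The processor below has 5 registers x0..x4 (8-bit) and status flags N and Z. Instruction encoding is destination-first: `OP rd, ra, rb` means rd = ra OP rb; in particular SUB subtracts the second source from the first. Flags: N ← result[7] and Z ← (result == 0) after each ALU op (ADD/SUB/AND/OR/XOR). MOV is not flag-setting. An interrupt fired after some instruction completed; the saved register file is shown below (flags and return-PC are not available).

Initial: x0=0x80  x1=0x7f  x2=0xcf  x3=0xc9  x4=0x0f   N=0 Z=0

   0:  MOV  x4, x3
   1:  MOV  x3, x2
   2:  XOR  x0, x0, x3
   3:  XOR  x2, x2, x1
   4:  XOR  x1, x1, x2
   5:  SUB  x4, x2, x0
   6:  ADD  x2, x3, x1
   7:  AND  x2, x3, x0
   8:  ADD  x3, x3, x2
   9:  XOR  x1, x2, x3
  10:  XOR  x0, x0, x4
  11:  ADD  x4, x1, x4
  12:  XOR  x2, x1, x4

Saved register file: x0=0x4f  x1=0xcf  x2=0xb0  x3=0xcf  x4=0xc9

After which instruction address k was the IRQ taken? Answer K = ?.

K = 4

after  0: x0=0x80 x1=0x7f x2=0xcf x3=0xc9 x4=0xc9  N=0 Z=0
after  1: x0=0x80 x1=0x7f x2=0xcf x3=0xcf x4=0xc9  N=0 Z=0
after  2: x0=0x4f x1=0x7f x2=0xcf x3=0xcf x4=0xc9  N=0 Z=0
after  3: x0=0x4f x1=0x7f x2=0xb0 x3=0xcf x4=0xc9  N=1 Z=0
after  4: x0=0x4f x1=0xcf x2=0xb0 x3=0xcf x4=0xc9  N=1 Z=0
-- IRQ taken; context saved, return-PC = 5 --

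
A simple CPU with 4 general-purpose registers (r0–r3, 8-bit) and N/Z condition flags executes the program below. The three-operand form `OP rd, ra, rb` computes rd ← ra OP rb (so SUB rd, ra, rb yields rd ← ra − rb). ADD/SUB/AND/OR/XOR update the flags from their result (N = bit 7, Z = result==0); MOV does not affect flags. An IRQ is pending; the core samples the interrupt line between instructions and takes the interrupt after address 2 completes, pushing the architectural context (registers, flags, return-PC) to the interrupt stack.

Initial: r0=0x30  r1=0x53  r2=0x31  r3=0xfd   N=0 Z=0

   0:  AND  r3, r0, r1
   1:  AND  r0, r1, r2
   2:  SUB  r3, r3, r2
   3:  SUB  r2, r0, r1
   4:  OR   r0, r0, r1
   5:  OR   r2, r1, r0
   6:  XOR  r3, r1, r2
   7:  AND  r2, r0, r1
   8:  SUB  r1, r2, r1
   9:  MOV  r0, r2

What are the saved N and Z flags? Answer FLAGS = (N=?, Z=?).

FLAGS = (N=1, Z=0)

after  0: r0=0x30 r1=0x53 r2=0x31 r3=0x10  N=0 Z=0
after  1: r0=0x11 r1=0x53 r2=0x31 r3=0x10  N=0 Z=0
after  2: r0=0x11 r1=0x53 r2=0x31 r3=0xdf  N=1 Z=0
-- IRQ taken; context saved, return-PC = 3 --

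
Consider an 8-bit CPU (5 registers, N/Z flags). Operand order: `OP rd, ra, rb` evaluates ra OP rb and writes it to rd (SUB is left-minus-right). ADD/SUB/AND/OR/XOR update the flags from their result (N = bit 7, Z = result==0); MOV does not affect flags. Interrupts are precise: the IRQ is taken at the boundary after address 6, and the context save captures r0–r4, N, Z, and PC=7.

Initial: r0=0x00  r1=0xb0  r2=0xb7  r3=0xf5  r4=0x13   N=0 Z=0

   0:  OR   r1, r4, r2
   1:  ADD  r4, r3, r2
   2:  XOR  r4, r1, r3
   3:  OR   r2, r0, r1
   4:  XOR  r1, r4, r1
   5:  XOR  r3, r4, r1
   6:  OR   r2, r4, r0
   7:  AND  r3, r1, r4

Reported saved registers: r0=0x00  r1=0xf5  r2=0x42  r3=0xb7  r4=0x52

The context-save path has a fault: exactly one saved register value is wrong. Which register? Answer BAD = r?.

after  0: r0=0x00 r1=0xb7 r2=0xb7 r3=0xf5 r4=0x13  N=1 Z=0
after  1: r0=0x00 r1=0xb7 r2=0xb7 r3=0xf5 r4=0xac  N=1 Z=0
after  2: r0=0x00 r1=0xb7 r2=0xb7 r3=0xf5 r4=0x42  N=0 Z=0
after  3: r0=0x00 r1=0xb7 r2=0xb7 r3=0xf5 r4=0x42  N=1 Z=0
after  4: r0=0x00 r1=0xf5 r2=0xb7 r3=0xf5 r4=0x42  N=1 Z=0
after  5: r0=0x00 r1=0xf5 r2=0xb7 r3=0xb7 r4=0x42  N=1 Z=0
after  6: r0=0x00 r1=0xf5 r2=0x42 r3=0xb7 r4=0x42  N=0 Z=0
-- IRQ taken; context saved, return-PC = 7 --
mismatch: r4: reported 0x52 vs actual 0x42

BAD = r4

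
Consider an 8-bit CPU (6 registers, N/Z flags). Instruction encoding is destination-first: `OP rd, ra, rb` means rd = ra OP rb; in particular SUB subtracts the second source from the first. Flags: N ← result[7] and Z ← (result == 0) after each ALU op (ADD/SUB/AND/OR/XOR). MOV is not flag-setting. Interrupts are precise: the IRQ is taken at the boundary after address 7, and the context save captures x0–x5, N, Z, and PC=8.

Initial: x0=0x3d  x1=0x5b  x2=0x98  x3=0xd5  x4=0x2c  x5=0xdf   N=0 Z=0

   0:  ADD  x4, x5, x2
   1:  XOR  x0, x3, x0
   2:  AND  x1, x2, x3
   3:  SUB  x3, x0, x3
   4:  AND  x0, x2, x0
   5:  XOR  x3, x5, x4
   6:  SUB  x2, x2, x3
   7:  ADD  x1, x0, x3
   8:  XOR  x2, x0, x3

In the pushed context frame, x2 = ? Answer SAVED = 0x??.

after  0: x0=0x3d x1=0x5b x2=0x98 x3=0xd5 x4=0x77 x5=0xdf  N=0 Z=0
after  1: x0=0xe8 x1=0x5b x2=0x98 x3=0xd5 x4=0x77 x5=0xdf  N=1 Z=0
after  2: x0=0xe8 x1=0x90 x2=0x98 x3=0xd5 x4=0x77 x5=0xdf  N=1 Z=0
after  3: x0=0xe8 x1=0x90 x2=0x98 x3=0x13 x4=0x77 x5=0xdf  N=0 Z=0
after  4: x0=0x88 x1=0x90 x2=0x98 x3=0x13 x4=0x77 x5=0xdf  N=1 Z=0
after  5: x0=0x88 x1=0x90 x2=0x98 x3=0xa8 x4=0x77 x5=0xdf  N=1 Z=0
after  6: x0=0x88 x1=0x90 x2=0xf0 x3=0xa8 x4=0x77 x5=0xdf  N=1 Z=0
after  7: x0=0x88 x1=0x30 x2=0xf0 x3=0xa8 x4=0x77 x5=0xdf  N=0 Z=0
-- IRQ taken; context saved, return-PC = 8 --

SAVED = 0xf0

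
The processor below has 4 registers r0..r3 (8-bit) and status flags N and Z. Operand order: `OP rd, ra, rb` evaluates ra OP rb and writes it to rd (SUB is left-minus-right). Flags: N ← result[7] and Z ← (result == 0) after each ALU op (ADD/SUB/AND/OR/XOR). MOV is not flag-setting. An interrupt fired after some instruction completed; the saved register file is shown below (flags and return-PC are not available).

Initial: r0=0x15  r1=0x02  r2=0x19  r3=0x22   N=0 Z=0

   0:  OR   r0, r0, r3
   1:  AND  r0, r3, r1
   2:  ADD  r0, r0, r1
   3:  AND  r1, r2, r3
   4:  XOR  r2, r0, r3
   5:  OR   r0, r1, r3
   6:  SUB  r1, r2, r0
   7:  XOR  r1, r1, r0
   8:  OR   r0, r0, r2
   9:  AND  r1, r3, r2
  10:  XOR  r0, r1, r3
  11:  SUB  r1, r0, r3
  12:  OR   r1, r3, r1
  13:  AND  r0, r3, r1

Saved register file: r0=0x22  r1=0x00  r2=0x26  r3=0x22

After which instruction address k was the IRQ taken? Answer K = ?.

after  0: r0=0x37 r1=0x02 r2=0x19 r3=0x22  N=0 Z=0
after  1: r0=0x02 r1=0x02 r2=0x19 r3=0x22  N=0 Z=0
after  2: r0=0x04 r1=0x02 r2=0x19 r3=0x22  N=0 Z=0
after  3: r0=0x04 r1=0x00 r2=0x19 r3=0x22  N=0 Z=1
after  4: r0=0x04 r1=0x00 r2=0x26 r3=0x22  N=0 Z=0
after  5: r0=0x22 r1=0x00 r2=0x26 r3=0x22  N=0 Z=0
-- IRQ taken; context saved, return-PC = 6 --

K = 5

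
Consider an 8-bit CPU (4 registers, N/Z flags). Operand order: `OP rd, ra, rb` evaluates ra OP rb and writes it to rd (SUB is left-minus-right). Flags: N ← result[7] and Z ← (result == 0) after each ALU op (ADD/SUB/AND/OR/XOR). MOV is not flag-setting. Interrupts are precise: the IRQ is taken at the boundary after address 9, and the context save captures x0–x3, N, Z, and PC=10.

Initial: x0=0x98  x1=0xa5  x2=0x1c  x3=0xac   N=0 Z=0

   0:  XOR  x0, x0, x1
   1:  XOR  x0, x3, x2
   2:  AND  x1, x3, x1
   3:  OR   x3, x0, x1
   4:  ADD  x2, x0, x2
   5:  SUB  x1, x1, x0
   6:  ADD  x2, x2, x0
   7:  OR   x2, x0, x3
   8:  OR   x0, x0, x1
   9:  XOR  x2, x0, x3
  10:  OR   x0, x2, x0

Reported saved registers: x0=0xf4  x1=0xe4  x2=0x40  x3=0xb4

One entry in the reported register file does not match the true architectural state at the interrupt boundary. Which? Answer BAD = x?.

BAD = x1

after  0: x0=0x3d x1=0xa5 x2=0x1c x3=0xac  N=0 Z=0
after  1: x0=0xb0 x1=0xa5 x2=0x1c x3=0xac  N=1 Z=0
after  2: x0=0xb0 x1=0xa4 x2=0x1c x3=0xac  N=1 Z=0
after  3: x0=0xb0 x1=0xa4 x2=0x1c x3=0xb4  N=1 Z=0
after  4: x0=0xb0 x1=0xa4 x2=0xcc x3=0xb4  N=1 Z=0
after  5: x0=0xb0 x1=0xf4 x2=0xcc x3=0xb4  N=1 Z=0
after  6: x0=0xb0 x1=0xf4 x2=0x7c x3=0xb4  N=0 Z=0
after  7: x0=0xb0 x1=0xf4 x2=0xb4 x3=0xb4  N=1 Z=0
after  8: x0=0xf4 x1=0xf4 x2=0xb4 x3=0xb4  N=1 Z=0
after  9: x0=0xf4 x1=0xf4 x2=0x40 x3=0xb4  N=0 Z=0
-- IRQ taken; context saved, return-PC = 10 --
mismatch: x1: reported 0xe4 vs actual 0xf4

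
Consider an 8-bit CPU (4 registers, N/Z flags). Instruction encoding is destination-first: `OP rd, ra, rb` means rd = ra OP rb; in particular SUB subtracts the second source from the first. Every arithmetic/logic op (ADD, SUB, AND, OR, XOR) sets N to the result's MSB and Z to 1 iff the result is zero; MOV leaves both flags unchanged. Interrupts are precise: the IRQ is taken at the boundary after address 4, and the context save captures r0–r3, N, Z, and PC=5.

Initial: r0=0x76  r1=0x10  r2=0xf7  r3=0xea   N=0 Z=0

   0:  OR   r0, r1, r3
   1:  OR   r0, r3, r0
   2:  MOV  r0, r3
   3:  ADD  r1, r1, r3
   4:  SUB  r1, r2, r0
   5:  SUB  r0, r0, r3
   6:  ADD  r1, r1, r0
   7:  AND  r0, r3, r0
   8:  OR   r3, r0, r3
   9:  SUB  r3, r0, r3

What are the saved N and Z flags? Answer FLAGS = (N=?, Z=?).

after  0: r0=0xfa r1=0x10 r2=0xf7 r3=0xea  N=1 Z=0
after  1: r0=0xfa r1=0x10 r2=0xf7 r3=0xea  N=1 Z=0
after  2: r0=0xea r1=0x10 r2=0xf7 r3=0xea  N=1 Z=0
after  3: r0=0xea r1=0xfa r2=0xf7 r3=0xea  N=1 Z=0
after  4: r0=0xea r1=0x0d r2=0xf7 r3=0xea  N=0 Z=0
-- IRQ taken; context saved, return-PC = 5 --

FLAGS = (N=0, Z=0)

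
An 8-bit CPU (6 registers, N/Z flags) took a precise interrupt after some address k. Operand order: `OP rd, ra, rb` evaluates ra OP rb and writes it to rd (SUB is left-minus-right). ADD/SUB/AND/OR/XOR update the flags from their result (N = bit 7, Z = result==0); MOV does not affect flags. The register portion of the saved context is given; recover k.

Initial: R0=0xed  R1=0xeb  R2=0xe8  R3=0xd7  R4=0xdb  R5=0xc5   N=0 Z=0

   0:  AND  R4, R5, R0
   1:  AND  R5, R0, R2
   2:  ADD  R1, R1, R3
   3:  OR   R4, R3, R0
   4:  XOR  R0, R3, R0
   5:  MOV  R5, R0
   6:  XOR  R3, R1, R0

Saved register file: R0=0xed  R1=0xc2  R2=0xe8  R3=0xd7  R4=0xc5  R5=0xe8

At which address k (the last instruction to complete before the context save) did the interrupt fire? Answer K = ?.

after  0: R0=0xed R1=0xeb R2=0xe8 R3=0xd7 R4=0xc5 R5=0xc5  N=1 Z=0
after  1: R0=0xed R1=0xeb R2=0xe8 R3=0xd7 R4=0xc5 R5=0xe8  N=1 Z=0
after  2: R0=0xed R1=0xc2 R2=0xe8 R3=0xd7 R4=0xc5 R5=0xe8  N=1 Z=0
-- IRQ taken; context saved, return-PC = 3 --

K = 2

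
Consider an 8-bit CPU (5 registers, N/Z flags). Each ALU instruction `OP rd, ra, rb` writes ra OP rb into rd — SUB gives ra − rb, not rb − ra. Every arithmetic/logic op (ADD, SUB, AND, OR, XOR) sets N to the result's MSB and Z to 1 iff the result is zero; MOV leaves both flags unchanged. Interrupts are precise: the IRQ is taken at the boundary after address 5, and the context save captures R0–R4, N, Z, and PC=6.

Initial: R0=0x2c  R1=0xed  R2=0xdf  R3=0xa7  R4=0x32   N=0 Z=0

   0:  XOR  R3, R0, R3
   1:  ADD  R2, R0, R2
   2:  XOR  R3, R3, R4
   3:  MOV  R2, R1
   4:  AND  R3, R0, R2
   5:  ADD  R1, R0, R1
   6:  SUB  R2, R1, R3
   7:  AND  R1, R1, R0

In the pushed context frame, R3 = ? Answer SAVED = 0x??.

SAVED = 0x2c

after  0: R0=0x2c R1=0xed R2=0xdf R3=0x8b R4=0x32  N=1 Z=0
after  1: R0=0x2c R1=0xed R2=0x0b R3=0x8b R4=0x32  N=0 Z=0
after  2: R0=0x2c R1=0xed R2=0x0b R3=0xb9 R4=0x32  N=1 Z=0
after  3: R0=0x2c R1=0xed R2=0xed R3=0xb9 R4=0x32  N=1 Z=0
after  4: R0=0x2c R1=0xed R2=0xed R3=0x2c R4=0x32  N=0 Z=0
after  5: R0=0x2c R1=0x19 R2=0xed R3=0x2c R4=0x32  N=0 Z=0
-- IRQ taken; context saved, return-PC = 6 --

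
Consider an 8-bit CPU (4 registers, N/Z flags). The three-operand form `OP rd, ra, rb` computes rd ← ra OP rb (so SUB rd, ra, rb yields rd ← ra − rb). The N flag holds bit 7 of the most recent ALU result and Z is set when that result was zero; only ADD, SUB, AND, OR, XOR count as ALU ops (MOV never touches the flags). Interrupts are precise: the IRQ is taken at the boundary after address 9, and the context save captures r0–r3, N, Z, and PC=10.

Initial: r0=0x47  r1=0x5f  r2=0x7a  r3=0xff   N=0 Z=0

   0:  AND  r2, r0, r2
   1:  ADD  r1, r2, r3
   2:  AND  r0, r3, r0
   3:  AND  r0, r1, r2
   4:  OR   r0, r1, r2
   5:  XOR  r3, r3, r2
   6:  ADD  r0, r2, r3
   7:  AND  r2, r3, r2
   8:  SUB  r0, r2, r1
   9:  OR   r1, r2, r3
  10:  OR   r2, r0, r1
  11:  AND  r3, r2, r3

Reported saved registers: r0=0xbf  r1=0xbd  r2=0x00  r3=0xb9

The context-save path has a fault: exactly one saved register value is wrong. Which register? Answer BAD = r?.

BAD = r3

after  0: r0=0x47 r1=0x5f r2=0x42 r3=0xff  N=0 Z=0
after  1: r0=0x47 r1=0x41 r2=0x42 r3=0xff  N=0 Z=0
after  2: r0=0x47 r1=0x41 r2=0x42 r3=0xff  N=0 Z=0
after  3: r0=0x40 r1=0x41 r2=0x42 r3=0xff  N=0 Z=0
after  4: r0=0x43 r1=0x41 r2=0x42 r3=0xff  N=0 Z=0
after  5: r0=0x43 r1=0x41 r2=0x42 r3=0xbd  N=1 Z=0
after  6: r0=0xff r1=0x41 r2=0x42 r3=0xbd  N=1 Z=0
after  7: r0=0xff r1=0x41 r2=0x00 r3=0xbd  N=0 Z=1
after  8: r0=0xbf r1=0x41 r2=0x00 r3=0xbd  N=1 Z=0
after  9: r0=0xbf r1=0xbd r2=0x00 r3=0xbd  N=1 Z=0
-- IRQ taken; context saved, return-PC = 10 --
mismatch: r3: reported 0xb9 vs actual 0xbd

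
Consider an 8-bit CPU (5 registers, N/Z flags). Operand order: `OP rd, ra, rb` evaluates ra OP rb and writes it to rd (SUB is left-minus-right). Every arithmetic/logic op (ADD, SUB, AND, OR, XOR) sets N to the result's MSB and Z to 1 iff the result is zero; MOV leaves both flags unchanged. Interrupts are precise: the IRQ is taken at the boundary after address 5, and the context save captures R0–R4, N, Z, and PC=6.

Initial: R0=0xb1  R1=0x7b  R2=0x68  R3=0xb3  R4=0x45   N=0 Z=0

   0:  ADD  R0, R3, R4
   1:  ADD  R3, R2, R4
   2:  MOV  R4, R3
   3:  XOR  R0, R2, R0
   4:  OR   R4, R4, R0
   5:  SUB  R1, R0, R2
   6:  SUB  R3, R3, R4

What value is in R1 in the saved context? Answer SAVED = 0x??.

SAVED = 0x28

after  0: R0=0xf8 R1=0x7b R2=0x68 R3=0xb3 R4=0x45  N=1 Z=0
after  1: R0=0xf8 R1=0x7b R2=0x68 R3=0xad R4=0x45  N=1 Z=0
after  2: R0=0xf8 R1=0x7b R2=0x68 R3=0xad R4=0xad  N=1 Z=0
after  3: R0=0x90 R1=0x7b R2=0x68 R3=0xad R4=0xad  N=1 Z=0
after  4: R0=0x90 R1=0x7b R2=0x68 R3=0xad R4=0xbd  N=1 Z=0
after  5: R0=0x90 R1=0x28 R2=0x68 R3=0xad R4=0xbd  N=0 Z=0
-- IRQ taken; context saved, return-PC = 6 --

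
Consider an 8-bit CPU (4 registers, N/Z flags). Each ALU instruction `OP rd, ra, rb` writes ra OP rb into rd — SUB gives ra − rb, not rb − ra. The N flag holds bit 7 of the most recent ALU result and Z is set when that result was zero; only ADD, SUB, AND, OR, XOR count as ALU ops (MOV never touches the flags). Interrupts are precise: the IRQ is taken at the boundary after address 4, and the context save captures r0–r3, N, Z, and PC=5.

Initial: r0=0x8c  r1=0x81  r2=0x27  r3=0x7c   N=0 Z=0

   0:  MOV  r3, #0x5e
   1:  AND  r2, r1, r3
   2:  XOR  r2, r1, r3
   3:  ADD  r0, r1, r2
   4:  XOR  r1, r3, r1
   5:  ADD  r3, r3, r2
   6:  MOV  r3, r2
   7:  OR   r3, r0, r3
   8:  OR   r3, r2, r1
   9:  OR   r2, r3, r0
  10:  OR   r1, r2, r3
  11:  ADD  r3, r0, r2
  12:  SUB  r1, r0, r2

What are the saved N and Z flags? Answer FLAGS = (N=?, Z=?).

FLAGS = (N=1, Z=0)

after  0: r0=0x8c r1=0x81 r2=0x27 r3=0x5e  N=0 Z=0
after  1: r0=0x8c r1=0x81 r2=0x00 r3=0x5e  N=0 Z=1
after  2: r0=0x8c r1=0x81 r2=0xdf r3=0x5e  N=1 Z=0
after  3: r0=0x60 r1=0x81 r2=0xdf r3=0x5e  N=0 Z=0
after  4: r0=0x60 r1=0xdf r2=0xdf r3=0x5e  N=1 Z=0
-- IRQ taken; context saved, return-PC = 5 --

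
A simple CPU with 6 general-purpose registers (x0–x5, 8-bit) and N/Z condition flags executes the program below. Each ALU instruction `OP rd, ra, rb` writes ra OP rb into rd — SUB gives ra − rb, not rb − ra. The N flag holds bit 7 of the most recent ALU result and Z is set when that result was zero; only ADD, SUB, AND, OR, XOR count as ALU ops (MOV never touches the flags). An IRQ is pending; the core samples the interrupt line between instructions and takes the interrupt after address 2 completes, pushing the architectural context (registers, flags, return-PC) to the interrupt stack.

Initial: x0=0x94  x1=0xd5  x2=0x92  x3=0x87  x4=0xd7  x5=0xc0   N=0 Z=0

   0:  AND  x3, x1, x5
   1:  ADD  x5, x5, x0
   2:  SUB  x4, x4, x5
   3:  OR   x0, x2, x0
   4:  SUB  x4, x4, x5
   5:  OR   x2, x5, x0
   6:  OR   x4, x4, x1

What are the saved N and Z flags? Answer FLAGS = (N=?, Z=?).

after  0: x0=0x94 x1=0xd5 x2=0x92 x3=0xc0 x4=0xd7 x5=0xc0  N=1 Z=0
after  1: x0=0x94 x1=0xd5 x2=0x92 x3=0xc0 x4=0xd7 x5=0x54  N=0 Z=0
after  2: x0=0x94 x1=0xd5 x2=0x92 x3=0xc0 x4=0x83 x5=0x54  N=1 Z=0
-- IRQ taken; context saved, return-PC = 3 --

FLAGS = (N=1, Z=0)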